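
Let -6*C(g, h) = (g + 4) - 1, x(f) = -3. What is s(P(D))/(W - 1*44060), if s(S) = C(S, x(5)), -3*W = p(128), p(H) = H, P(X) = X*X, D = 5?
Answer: 7/66154 ≈ 0.00010581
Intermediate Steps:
P(X) = X**2
W = -128/3 (W = -1/3*128 = -128/3 ≈ -42.667)
C(g, h) = -1/2 - g/6 (C(g, h) = -((g + 4) - 1)/6 = -((4 + g) - 1)/6 = -(3 + g)/6 = -1/2 - g/6)
s(S) = -1/2 - S/6
s(P(D))/(W - 1*44060) = (-1/2 - 1/6*5**2)/(-128/3 - 1*44060) = (-1/2 - 1/6*25)/(-128/3 - 44060) = (-1/2 - 25/6)/(-132308/3) = -14/3*(-3/132308) = 7/66154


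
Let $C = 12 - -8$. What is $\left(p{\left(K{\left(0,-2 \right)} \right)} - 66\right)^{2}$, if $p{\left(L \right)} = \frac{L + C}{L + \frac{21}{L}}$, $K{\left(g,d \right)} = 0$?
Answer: $4356$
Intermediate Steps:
$C = 20$ ($C = 12 + 8 = 20$)
$p{\left(L \right)} = \frac{20 + L}{L + \frac{21}{L}}$ ($p{\left(L \right)} = \frac{L + 20}{L + \frac{21}{L}} = \frac{20 + L}{L + \frac{21}{L}}$)
$\left(p{\left(K{\left(0,-2 \right)} \right)} - 66\right)^{2} = \left(\frac{0 \left(20 + 0\right)}{21 + 0^{2}} - 66\right)^{2} = \left(0 \frac{1}{21 + 0} \cdot 20 - 66\right)^{2} = \left(0 \cdot \frac{1}{21} \cdot 20 - 66\right)^{2} = \left(0 - 66\right)^{2} = \left(-66\right)^{2} = 4356$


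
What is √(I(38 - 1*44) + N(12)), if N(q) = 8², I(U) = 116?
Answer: 6*√5 ≈ 13.416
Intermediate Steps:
N(q) = 64
√(I(38 - 1*44) + N(12)) = √(116 + 64) = √180 = 6*√5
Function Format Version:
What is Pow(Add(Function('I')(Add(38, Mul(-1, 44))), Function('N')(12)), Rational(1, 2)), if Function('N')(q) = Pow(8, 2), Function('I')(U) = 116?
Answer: Mul(6, Pow(5, Rational(1, 2))) ≈ 13.416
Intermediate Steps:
Function('N')(q) = 64
Pow(Add(Function('I')(Add(38, Mul(-1, 44))), Function('N')(12)), Rational(1, 2)) = Pow(Add(116, 64), Rational(1, 2)) = Pow(180, Rational(1, 2)) = Mul(6, Pow(5, Rational(1, 2)))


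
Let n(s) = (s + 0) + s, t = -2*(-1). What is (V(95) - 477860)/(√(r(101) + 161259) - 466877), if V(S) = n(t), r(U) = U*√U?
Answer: 477856/(466877 - √(161259 + 101*√101)) ≈ 1.0244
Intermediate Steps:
t = 2
r(U) = U^(3/2)
n(s) = 2*s (n(s) = s + s = 2*s)
V(S) = 4 (V(S) = 2*2 = 4)
(V(95) - 477860)/(√(r(101) + 161259) - 466877) = (4 - 477860)/(√(101^(3/2) + 161259) - 466877) = -477856/(√(101*√101 + 161259) - 466877) = -477856/(√(161259 + 101*√101) - 466877) = -477856/(-466877 + √(161259 + 101*√101))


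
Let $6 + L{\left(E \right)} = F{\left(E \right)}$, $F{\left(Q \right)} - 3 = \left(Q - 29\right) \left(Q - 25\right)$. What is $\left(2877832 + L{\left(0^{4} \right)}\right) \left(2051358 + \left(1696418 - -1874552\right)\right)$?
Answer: $16184174753712$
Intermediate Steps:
$F{\left(Q \right)} = 3 + \left(-29 + Q\right) \left(-25 + Q\right)$ ($F{\left(Q \right)} = 3 + \left(Q - 29\right) \left(Q - 25\right) = 3 + \left(-29 + Q\right) \left(-25 + Q\right)$)
$L{\left(E \right)} = 722 + E^{2} - 54 E$ ($L{\left(E \right)} = -6 + \left(728 + E^{2} - 54 E\right) = 722 + E^{2} - 54 E$)
$\left(2877832 + L{\left(0^{4} \right)}\right) \left(2051358 + \left(1696418 - -1874552\right)\right) = \left(2877832 + \left(722 + \left(0^{4}\right)^{2} - 54 \cdot 0^{4}\right)\right) \left(2051358 + \left(1696418 - -1874552\right)\right) = \left(2877832 + \left(722 + 0^{2} - 0\right)\right) \left(2051358 + \left(1696418 + 1874552\right)\right) = \left(2877832 + \left(722 + 0 + 0\right)\right) \left(2051358 + 3570970\right) = \left(2877832 + 722\right) 5622328 = 2878554 \cdot 5622328 = 16184174753712$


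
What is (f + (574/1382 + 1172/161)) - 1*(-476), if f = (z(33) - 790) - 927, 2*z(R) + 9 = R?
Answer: -135871420/111251 ≈ -1221.3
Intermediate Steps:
z(R) = -9/2 + R/2
f = -1705 (f = ((-9/2 + (1/2)*33) - 790) - 927 = ((-9/2 + 33/2) - 790) - 927 = (12 - 790) - 927 = -778 - 927 = -1705)
(f + (574/1382 + 1172/161)) - 1*(-476) = (-1705 + (574/1382 + 1172/161)) - 1*(-476) = (-1705 + (574*(1/1382) + 1172*(1/161))) + 476 = (-1705 + (287/691 + 1172/161)) + 476 = (-1705 + 856059/111251) + 476 = -188826896/111251 + 476 = -135871420/111251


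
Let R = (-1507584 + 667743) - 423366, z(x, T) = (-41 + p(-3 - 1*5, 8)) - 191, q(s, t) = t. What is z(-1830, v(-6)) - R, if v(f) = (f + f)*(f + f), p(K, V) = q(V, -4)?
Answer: 1262971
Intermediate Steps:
p(K, V) = -4
v(f) = 4*f**2 (v(f) = (2*f)*(2*f) = 4*f**2)
z(x, T) = -236 (z(x, T) = (-41 - 4) - 191 = -45 - 191 = -236)
R = -1263207 (R = -839841 - 423366 = -1263207)
z(-1830, v(-6)) - R = -236 - 1*(-1263207) = -236 + 1263207 = 1262971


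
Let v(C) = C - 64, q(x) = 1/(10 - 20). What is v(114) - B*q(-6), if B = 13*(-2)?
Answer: 237/5 ≈ 47.400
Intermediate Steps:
B = -26
q(x) = -⅒ (q(x) = 1/(-10) = -⅒)
v(C) = -64 + C
v(114) - B*q(-6) = (-64 + 114) - (-26)*(-1)/10 = 50 - 1*13/5 = 50 - 13/5 = 237/5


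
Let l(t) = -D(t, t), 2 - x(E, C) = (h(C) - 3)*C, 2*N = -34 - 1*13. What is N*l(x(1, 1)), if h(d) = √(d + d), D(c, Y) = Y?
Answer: 235/2 - 47*√2/2 ≈ 84.266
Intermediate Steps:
N = -47/2 (N = (-34 - 1*13)/2 = (-34 - 13)/2 = (½)*(-47) = -47/2 ≈ -23.500)
h(d) = √2*√d (h(d) = √(2*d) = √2*√d)
x(E, C) = 2 - C*(-3 + √2*√C) (x(E, C) = 2 - (√2*√C - 3)*C = 2 - (-3 + √2*√C)*C = 2 - C*(-3 + √2*√C))
l(t) = -t
N*l(x(1, 1)) = -(-47)*(2 + 3*1 - √2*1^(3/2))/2 = -(-47)*(2 + 3 - 1*√2*1)/2 = -(-47)*(2 + 3 - √2)/2 = -(-47)*(5 - √2)/2 = -47*(-5 + √2)/2 = 235/2 - 47*√2/2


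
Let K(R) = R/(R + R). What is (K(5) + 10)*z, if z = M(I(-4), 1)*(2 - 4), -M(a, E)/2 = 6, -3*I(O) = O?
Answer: 252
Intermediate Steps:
I(O) = -O/3
M(a, E) = -12 (M(a, E) = -2*6 = -12)
K(R) = ½ (K(R) = R/((2*R)) = (1/(2*R))*R = ½)
z = 24 (z = -12*(2 - 4) = -12*(-2) = 24)
(K(5) + 10)*z = (½ + 10)*24 = (21/2)*24 = 252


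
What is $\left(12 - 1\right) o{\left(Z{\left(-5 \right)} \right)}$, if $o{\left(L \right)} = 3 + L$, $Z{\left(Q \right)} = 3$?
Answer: $66$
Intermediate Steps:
$\left(12 - 1\right) o{\left(Z{\left(-5 \right)} \right)} = \left(12 - 1\right) \left(3 + 3\right) = 11 \cdot 6 = 66$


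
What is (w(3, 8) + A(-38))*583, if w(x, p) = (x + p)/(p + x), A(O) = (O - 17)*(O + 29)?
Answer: 289168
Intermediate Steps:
A(O) = (-17 + O)*(29 + O)
w(x, p) = 1 (w(x, p) = (p + x)/(p + x) = 1)
(w(3, 8) + A(-38))*583 = (1 + (-493 + (-38)**2 + 12*(-38)))*583 = (1 + (-493 + 1444 - 456))*583 = (1 + 495)*583 = 496*583 = 289168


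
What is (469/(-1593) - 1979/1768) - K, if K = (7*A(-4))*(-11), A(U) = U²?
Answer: 3465852629/2816424 ≈ 1230.6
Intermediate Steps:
K = -1232 (K = (7*(-4)²)*(-11) = (7*16)*(-11) = 112*(-11) = -1232)
(469/(-1593) - 1979/1768) - K = (469/(-1593) - 1979/1768) - 1*(-1232) = (469*(-1/1593) - 1979*1/1768) + 1232 = (-469/1593 - 1979/1768) + 1232 = -3981739/2816424 + 1232 = 3465852629/2816424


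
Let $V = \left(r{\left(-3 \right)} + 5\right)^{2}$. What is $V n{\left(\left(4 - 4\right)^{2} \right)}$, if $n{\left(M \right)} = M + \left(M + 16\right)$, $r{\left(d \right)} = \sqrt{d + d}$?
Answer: $304 + 160 i \sqrt{6} \approx 304.0 + 391.92 i$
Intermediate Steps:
$r{\left(d \right)} = \sqrt{2} \sqrt{d}$ ($r{\left(d \right)} = \sqrt{2 d} = \sqrt{2} \sqrt{d}$)
$V = \left(5 + i \sqrt{6}\right)^{2}$ ($V = \left(\sqrt{2} \sqrt{-3} + 5\right)^{2} = \left(\sqrt{2} i \sqrt{3} + 5\right)^{2} = \left(i \sqrt{6} + 5\right)^{2} = \left(5 + i \sqrt{6}\right)^{2} \approx 19.0 + 24.495 i$)
$n{\left(M \right)} = 16 + 2 M$ ($n{\left(M \right)} = M + \left(16 + M\right) = 16 + 2 M$)
$V n{\left(\left(4 - 4\right)^{2} \right)} = \left(5 + i \sqrt{6}\right)^{2} \left(16 + 2 \left(4 - 4\right)^{2}\right) = \left(5 + i \sqrt{6}\right)^{2} \left(16 + 2 \cdot 0^{2}\right) = \left(5 + i \sqrt{6}\right)^{2} \left(16 + 2 \cdot 0\right) = \left(5 + i \sqrt{6}\right)^{2} \left(16 + 0\right) = \left(5 + i \sqrt{6}\right)^{2} \cdot 16 = 16 \left(5 + i \sqrt{6}\right)^{2}$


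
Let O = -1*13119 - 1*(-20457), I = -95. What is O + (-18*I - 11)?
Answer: 9037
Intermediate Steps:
O = 7338 (O = -13119 + 20457 = 7338)
O + (-18*I - 11) = 7338 + (-18*(-95) - 11) = 7338 + (1710 - 11) = 7338 + 1699 = 9037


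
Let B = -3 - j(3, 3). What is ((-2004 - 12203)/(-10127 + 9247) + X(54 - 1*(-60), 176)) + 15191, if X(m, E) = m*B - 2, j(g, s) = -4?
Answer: 13480847/880 ≈ 15319.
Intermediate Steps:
B = 1 (B = -3 - 1*(-4) = -3 + 4 = 1)
X(m, E) = -2 + m (X(m, E) = m*1 - 2 = m - 2 = -2 + m)
((-2004 - 12203)/(-10127 + 9247) + X(54 - 1*(-60), 176)) + 15191 = ((-2004 - 12203)/(-10127 + 9247) + (-2 + (54 - 1*(-60)))) + 15191 = (-14207/(-880) + (-2 + (54 + 60))) + 15191 = (-14207*(-1/880) + (-2 + 114)) + 15191 = (14207/880 + 112) + 15191 = 112767/880 + 15191 = 13480847/880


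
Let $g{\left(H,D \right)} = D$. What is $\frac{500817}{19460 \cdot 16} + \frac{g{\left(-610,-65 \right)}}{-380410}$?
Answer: $\frac{137076283}{85211840} \approx 1.6087$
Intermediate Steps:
$\frac{500817}{19460 \cdot 16} + \frac{g{\left(-610,-65 \right)}}{-380410} = \frac{500817}{19460 \cdot 16} - \frac{65}{-380410} = \frac{500817}{311360} - - \frac{13}{76082} = 500817 \cdot \frac{1}{311360} + \frac{13}{76082} = \frac{3603}{2240} + \frac{13}{76082} = \frac{137076283}{85211840}$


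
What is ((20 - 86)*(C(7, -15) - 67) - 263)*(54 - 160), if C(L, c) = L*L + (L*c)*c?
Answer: 10920650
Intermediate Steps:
C(L, c) = L² + L*c²
((20 - 86)*(C(7, -15) - 67) - 263)*(54 - 160) = ((20 - 86)*(7*(7 + (-15)²) - 67) - 263)*(54 - 160) = (-66*(7*(7 + 225) - 67) - 263)*(-106) = (-66*(7*232 - 67) - 263)*(-106) = (-66*(1624 - 67) - 263)*(-106) = (-66*1557 - 263)*(-106) = (-102762 - 263)*(-106) = -103025*(-106) = 10920650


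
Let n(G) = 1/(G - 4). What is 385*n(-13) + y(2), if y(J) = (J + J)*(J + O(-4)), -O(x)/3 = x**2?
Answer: -3513/17 ≈ -206.65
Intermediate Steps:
O(x) = -3*x**2
n(G) = 1/(-4 + G)
y(J) = 2*J*(-48 + J) (y(J) = (J + J)*(J - 3*(-4)**2) = (2*J)*(J - 3*16) = (2*J)*(J - 48) = (2*J)*(-48 + J) = 2*J*(-48 + J))
385*n(-13) + y(2) = 385/(-4 - 13) + 2*2*(-48 + 2) = 385/(-17) + 2*2*(-46) = 385*(-1/17) - 184 = -385/17 - 184 = -3513/17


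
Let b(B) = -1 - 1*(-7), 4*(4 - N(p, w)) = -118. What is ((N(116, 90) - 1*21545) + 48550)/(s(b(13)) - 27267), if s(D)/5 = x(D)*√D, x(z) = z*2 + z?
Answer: -491505853/495627126 - 270385*√6/82604521 ≈ -0.99970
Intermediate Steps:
N(p, w) = 67/2 (N(p, w) = 4 - ¼*(-118) = 4 + 59/2 = 67/2)
b(B) = 6 (b(B) = -1 + 7 = 6)
x(z) = 3*z (x(z) = 2*z + z = 3*z)
s(D) = 15*D^(3/2) (s(D) = 5*((3*D)*√D) = 5*(3*D^(3/2)) = 15*D^(3/2))
((N(116, 90) - 1*21545) + 48550)/(s(b(13)) - 27267) = ((67/2 - 1*21545) + 48550)/(15*6^(3/2) - 27267) = ((67/2 - 21545) + 48550)/(15*(6*√6) - 27267) = (-43023/2 + 48550)/(90*√6 - 27267) = 54077/(2*(-27267 + 90*√6))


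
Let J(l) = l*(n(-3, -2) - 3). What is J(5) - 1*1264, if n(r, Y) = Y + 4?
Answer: -1269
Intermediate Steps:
n(r, Y) = 4 + Y
J(l) = -l (J(l) = l*((4 - 2) - 3) = l*(2 - 3) = l*(-1) = -l)
J(5) - 1*1264 = -1*5 - 1*1264 = -5 - 1264 = -1269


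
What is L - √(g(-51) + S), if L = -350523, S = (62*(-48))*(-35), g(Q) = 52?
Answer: -350523 - 2*√26053 ≈ -3.5085e+5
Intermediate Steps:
S = 104160 (S = -2976*(-35) = 104160)
L - √(g(-51) + S) = -350523 - √(52 + 104160) = -350523 - √104212 = -350523 - 2*√26053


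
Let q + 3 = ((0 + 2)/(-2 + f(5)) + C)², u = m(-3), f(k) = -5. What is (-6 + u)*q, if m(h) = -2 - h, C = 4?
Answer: -2645/49 ≈ -53.980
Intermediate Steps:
u = 1 (u = -2 - 1*(-3) = -2 + 3 = 1)
q = 529/49 (q = -3 + ((0 + 2)/(-2 - 5) + 4)² = -3 + (2/(-7) + 4)² = -3 + (2*(-⅐) + 4)² = -3 + (-2/7 + 4)² = -3 + (26/7)² = -3 + 676/49 = 529/49 ≈ 10.796)
(-6 + u)*q = (-6 + 1)*(529/49) = -5*529/49 = -2645/49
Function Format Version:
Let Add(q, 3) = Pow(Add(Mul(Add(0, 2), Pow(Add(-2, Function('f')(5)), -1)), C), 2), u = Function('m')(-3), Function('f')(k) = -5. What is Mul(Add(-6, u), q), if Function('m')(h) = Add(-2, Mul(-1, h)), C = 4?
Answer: Rational(-2645, 49) ≈ -53.980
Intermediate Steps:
u = 1 (u = Add(-2, Mul(-1, -3)) = Add(-2, 3) = 1)
q = Rational(529, 49) (q = Add(-3, Pow(Add(Mul(Add(0, 2), Pow(Add(-2, -5), -1)), 4), 2)) = Add(-3, Pow(Add(Mul(2, Pow(-7, -1)), 4), 2)) = Add(-3, Pow(Add(Mul(2, Rational(-1, 7)), 4), 2)) = Add(-3, Pow(Add(Rational(-2, 7), 4), 2)) = Add(-3, Pow(Rational(26, 7), 2)) = Add(-3, Rational(676, 49)) = Rational(529, 49) ≈ 10.796)
Mul(Add(-6, u), q) = Mul(Add(-6, 1), Rational(529, 49)) = Mul(-5, Rational(529, 49)) = Rational(-2645, 49)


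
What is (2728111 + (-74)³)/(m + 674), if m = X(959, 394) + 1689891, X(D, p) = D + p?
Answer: 2322887/1691918 ≈ 1.3729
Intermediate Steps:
m = 1691244 (m = (959 + 394) + 1689891 = 1353 + 1689891 = 1691244)
(2728111 + (-74)³)/(m + 674) = (2728111 + (-74)³)/(1691244 + 674) = (2728111 - 405224)/1691918 = 2322887*(1/1691918) = 2322887/1691918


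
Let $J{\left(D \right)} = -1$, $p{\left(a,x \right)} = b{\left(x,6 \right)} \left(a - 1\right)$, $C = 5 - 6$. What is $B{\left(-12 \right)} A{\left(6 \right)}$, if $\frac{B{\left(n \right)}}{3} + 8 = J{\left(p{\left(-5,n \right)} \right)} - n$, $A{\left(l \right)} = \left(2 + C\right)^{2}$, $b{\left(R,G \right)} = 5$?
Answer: $9$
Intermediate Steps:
$C = -1$ ($C = 5 - 6 = -1$)
$p{\left(a,x \right)} = -5 + 5 a$ ($p{\left(a,x \right)} = 5 \left(a - 1\right) = 5 \left(-1 + a\right) = -5 + 5 a$)
$A{\left(l \right)} = 1$ ($A{\left(l \right)} = \left(2 - 1\right)^{2} = 1^{2} = 1$)
$B{\left(n \right)} = -27 - 3 n$ ($B{\left(n \right)} = -24 + 3 \left(-1 - n\right) = -24 - \left(3 + 3 n\right) = -27 - 3 n$)
$B{\left(-12 \right)} A{\left(6 \right)} = \left(-27 - -36\right) 1 = \left(-27 + 36\right) 1 = 9 \cdot 1 = 9$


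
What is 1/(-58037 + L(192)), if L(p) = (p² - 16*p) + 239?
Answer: -1/24006 ≈ -4.1656e-5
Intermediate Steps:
L(p) = 239 + p² - 16*p
1/(-58037 + L(192)) = 1/(-58037 + (239 + 192² - 16*192)) = 1/(-58037 + (239 + 36864 - 3072)) = 1/(-58037 + 34031) = 1/(-24006) = -1/24006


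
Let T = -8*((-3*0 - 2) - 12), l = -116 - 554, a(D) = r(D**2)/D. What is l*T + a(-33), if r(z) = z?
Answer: -75073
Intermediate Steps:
a(D) = D (a(D) = D**2/D = D)
l = -670
T = 112 (T = -8*((0 - 2) - 12) = -8*(-2 - 12) = -8*(-14) = 112)
l*T + a(-33) = -670*112 - 33 = -75040 - 33 = -75073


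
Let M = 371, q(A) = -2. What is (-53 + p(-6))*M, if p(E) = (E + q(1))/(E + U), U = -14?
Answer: -97573/5 ≈ -19515.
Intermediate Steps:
p(E) = (-2 + E)/(-14 + E) (p(E) = (E - 2)/(E - 14) = (-2 + E)/(-14 + E))
(-53 + p(-6))*M = (-53 + (-2 - 6)/(-14 - 6))*371 = (-53 - 8/(-20))*371 = (-53 - 1/20*(-8))*371 = (-53 + 2/5)*371 = -263/5*371 = -97573/5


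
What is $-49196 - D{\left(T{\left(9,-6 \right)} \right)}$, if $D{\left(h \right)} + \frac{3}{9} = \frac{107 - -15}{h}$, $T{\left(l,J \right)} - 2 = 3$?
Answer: $- \frac{738301}{15} \approx -49220.0$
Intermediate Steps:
$T{\left(l,J \right)} = 5$ ($T{\left(l,J \right)} = 2 + 3 = 5$)
$D{\left(h \right)} = - \frac{1}{3} + \frac{122}{h}$ ($D{\left(h \right)} = - \frac{1}{3} + \frac{107 - -15}{h} = - \frac{1}{3} + \frac{107 + 15}{h} = - \frac{1}{3} + \frac{122}{h}$)
$-49196 - D{\left(T{\left(9,-6 \right)} \right)} = -49196 - \frac{366 - 5}{3 \cdot 5} = -49196 - \frac{1}{3} \cdot \frac{1}{5} \left(366 - 5\right) = -49196 - \frac{1}{3} \cdot \frac{1}{5} \cdot 361 = -49196 - \frac{361}{15} = - \frac{738301}{15}$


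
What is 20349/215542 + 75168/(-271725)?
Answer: -3557509677/19522716650 ≈ -0.18222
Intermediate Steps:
20349/215542 + 75168/(-271725) = 20349*(1/215542) + 75168*(-1/271725) = 20349/215542 - 25056/90575 = -3557509677/19522716650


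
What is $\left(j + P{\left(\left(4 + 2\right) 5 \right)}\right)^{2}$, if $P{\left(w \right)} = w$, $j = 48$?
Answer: $6084$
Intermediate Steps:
$\left(j + P{\left(\left(4 + 2\right) 5 \right)}\right)^{2} = \left(48 + \left(4 + 2\right) 5\right)^{2} = \left(48 + 6 \cdot 5\right)^{2} = \left(48 + 30\right)^{2} = 78^{2} = 6084$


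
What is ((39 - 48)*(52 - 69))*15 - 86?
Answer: 2209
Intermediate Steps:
((39 - 48)*(52 - 69))*15 - 86 = -9*(-17)*15 - 86 = 153*15 - 86 = 2295 - 86 = 2209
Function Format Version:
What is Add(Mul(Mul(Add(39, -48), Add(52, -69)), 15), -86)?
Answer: 2209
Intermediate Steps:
Add(Mul(Mul(Add(39, -48), Add(52, -69)), 15), -86) = Add(Mul(Mul(-9, -17), 15), -86) = Add(Mul(153, 15), -86) = Add(2295, -86) = 2209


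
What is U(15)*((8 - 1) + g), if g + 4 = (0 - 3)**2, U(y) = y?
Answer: 180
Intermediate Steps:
g = 5 (g = -4 + (0 - 3)**2 = -4 + (-3)**2 = -4 + 9 = 5)
U(15)*((8 - 1) + g) = 15*((8 - 1) + 5) = 15*(7 + 5) = 15*12 = 180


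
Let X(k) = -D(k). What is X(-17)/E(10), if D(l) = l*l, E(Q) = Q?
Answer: -289/10 ≈ -28.900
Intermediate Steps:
D(l) = l²
X(k) = -k²
X(-17)/E(10) = -1*(-17)²/10 = -1*289*(⅒) = -289*⅒ = -289/10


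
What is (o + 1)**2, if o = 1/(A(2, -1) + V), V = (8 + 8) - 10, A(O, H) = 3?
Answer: 100/81 ≈ 1.2346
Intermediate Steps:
V = 6 (V = 16 - 10 = 6)
o = 1/9 (o = 1/(3 + 6) = 1/9 ≈ 0.11111)
(o + 1)**2 = (1/9 + 1)**2 = (10/9)**2 = 100/81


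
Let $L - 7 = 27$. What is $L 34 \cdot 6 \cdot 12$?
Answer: $83232$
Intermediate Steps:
$L = 34$ ($L = 7 + 27 = 34$)
$L 34 \cdot 6 \cdot 12 = 34 \cdot 34 \cdot 6 \cdot 12 = 1156 \cdot 72 = 83232$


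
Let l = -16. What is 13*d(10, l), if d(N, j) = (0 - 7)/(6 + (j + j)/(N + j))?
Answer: -273/34 ≈ -8.0294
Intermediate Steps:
d(N, j) = -7/(6 + 2*j/(N + j)) (d(N, j) = -7/(6 + (2*j)/(N + j)) = -7/(6 + 2*j/(N + j)))
13*d(10, l) = 13*(7*(-1*10 - 1*(-16))/(2*(3*10 + 4*(-16)))) = 13*(7*(-10 + 16)/(2*(30 - 64))) = 13*((7/2)*6/(-34)) = 13*((7/2)*(-1/34)*6) = 13*(-21/34) = -273/34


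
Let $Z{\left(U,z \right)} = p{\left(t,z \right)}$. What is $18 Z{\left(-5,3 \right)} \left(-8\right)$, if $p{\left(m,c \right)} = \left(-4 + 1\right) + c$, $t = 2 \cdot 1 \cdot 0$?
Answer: $0$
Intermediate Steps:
$t = 0$ ($t = 2 \cdot 0 = 0$)
$p{\left(m,c \right)} = -3 + c$
$Z{\left(U,z \right)} = -3 + z$
$18 Z{\left(-5,3 \right)} \left(-8\right) = 18 \left(-3 + 3\right) \left(-8\right) = 18 \cdot 0 \left(-8\right) = 0 \left(-8\right) = 0$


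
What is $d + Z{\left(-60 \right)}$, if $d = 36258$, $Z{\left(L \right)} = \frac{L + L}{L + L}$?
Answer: $36259$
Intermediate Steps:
$Z{\left(L \right)} = 1$ ($Z{\left(L \right)} = \frac{2 L}{2 L} = 2 L \frac{1}{2 L} = 1$)
$d + Z{\left(-60 \right)} = 36258 + 1 = 36259$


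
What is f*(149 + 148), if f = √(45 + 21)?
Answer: 297*√66 ≈ 2412.8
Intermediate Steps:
f = √66 ≈ 8.1240
f*(149 + 148) = √66*(149 + 148) = √66*297 = 297*√66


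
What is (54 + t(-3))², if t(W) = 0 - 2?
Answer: 2704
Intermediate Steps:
t(W) = -2
(54 + t(-3))² = (54 - 2)² = 52² = 2704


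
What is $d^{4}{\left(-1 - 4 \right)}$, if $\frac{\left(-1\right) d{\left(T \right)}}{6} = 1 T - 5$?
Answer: $12960000$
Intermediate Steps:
$d{\left(T \right)} = 30 - 6 T$ ($d{\left(T \right)} = - 6 \left(1 T - 5\right) = - 6 \left(T - 5\right) = - 6 \left(-5 + T\right) = 30 - 6 T$)
$d^{4}{\left(-1 - 4 \right)} = \left(30 - 6 \left(-1 - 4\right)\right)^{4} = \left(30 - -30\right)^{4} = \left(30 + 30\right)^{4} = 60^{4} = 12960000$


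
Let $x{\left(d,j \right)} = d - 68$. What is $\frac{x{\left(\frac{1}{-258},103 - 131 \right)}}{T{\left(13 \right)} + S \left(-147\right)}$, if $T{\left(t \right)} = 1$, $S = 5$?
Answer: $\frac{17545}{189372} \approx 0.092648$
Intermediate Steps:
$x{\left(d,j \right)} = -68 + d$ ($x{\left(d,j \right)} = d - 68 = -68 + d$)
$\frac{x{\left(\frac{1}{-258},103 - 131 \right)}}{T{\left(13 \right)} + S \left(-147\right)} = \frac{-68 + \frac{1}{-258}}{1 + 5 \left(-147\right)} = \frac{-68 - \frac{1}{258}}{1 - 735} = - \frac{17545}{258 \left(-734\right)} = \left(- \frac{17545}{258}\right) \left(- \frac{1}{734}\right) = \frac{17545}{189372}$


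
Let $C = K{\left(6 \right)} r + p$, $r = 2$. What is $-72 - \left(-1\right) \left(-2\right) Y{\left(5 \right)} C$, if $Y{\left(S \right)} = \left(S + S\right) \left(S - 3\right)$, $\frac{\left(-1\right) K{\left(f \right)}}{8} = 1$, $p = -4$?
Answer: $728$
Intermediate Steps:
$K{\left(f \right)} = -8$ ($K{\left(f \right)} = \left(-8\right) 1 = -8$)
$Y{\left(S \right)} = 2 S \left(-3 + S\right)$
$C = -20$ ($C = \left(-8\right) 2 - 4 = -16 - 4 = -20$)
$-72 - \left(-1\right) \left(-2\right) Y{\left(5 \right)} C = -72 - \left(-1\right) \left(-2\right) 2 \cdot 5 \left(-3 + 5\right) \left(-20\right) = -72 - 2 \cdot 2 \cdot 5 \cdot 2 \left(-20\right) = -72 - 2 \cdot 20 \left(-20\right) = -72 - 40 \left(-20\right) = -72 - -800 = -72 + 800 = 728$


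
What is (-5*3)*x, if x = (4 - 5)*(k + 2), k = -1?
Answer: 15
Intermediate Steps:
x = -1 (x = (4 - 5)*(-1 + 2) = -1*1 = -1)
(-5*3)*x = -5*3*(-1) = -15*(-1) = 15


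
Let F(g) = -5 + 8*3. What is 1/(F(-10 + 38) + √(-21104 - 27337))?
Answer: 19/48802 - I*√48441/48802 ≈ 0.00038933 - 0.0045099*I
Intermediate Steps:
F(g) = 19 (F(g) = -5 + 24 = 19)
1/(F(-10 + 38) + √(-21104 - 27337)) = 1/(19 + √(-21104 - 27337)) = 1/(19 + √(-48441)) = 1/(19 + I*√48441)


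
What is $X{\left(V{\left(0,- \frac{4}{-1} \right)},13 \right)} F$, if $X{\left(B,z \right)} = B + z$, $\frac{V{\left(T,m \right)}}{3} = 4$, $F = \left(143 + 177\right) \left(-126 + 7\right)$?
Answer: $-952000$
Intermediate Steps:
$F = -38080$ ($F = 320 \left(-119\right) = -38080$)
$V{\left(T,m \right)} = 12$ ($V{\left(T,m \right)} = 3 \cdot 4 = 12$)
$X{\left(V{\left(0,- \frac{4}{-1} \right)},13 \right)} F = \left(12 + 13\right) \left(-38080\right) = 25 \left(-38080\right) = -952000$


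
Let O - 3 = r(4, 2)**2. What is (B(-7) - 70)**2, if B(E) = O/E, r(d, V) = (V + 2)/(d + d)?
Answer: 3892729/784 ≈ 4965.2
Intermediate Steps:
r(d, V) = (2 + V)/(2*d) (r(d, V) = (2 + V)/((2*d)) = (2 + V)*(1/(2*d)) = (2 + V)/(2*d))
O = 13/4 (O = 3 + ((1/2)*(2 + 2)/4)**2 = 3 + ((1/2)*(1/4)*4)**2 = 3 + (1/2)**2 = 3 + 1/4 = 13/4 ≈ 3.2500)
B(E) = 13/(4*E)
(B(-7) - 70)**2 = ((13/4)/(-7) - 70)**2 = ((13/4)*(-1/7) - 70)**2 = (-13/28 - 70)**2 = (-1973/28)**2 = 3892729/784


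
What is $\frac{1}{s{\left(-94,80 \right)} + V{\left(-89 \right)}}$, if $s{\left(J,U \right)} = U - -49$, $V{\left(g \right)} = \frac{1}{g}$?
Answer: $\frac{89}{11480} \approx 0.0077526$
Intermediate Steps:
$s{\left(J,U \right)} = 49 + U$ ($s{\left(J,U \right)} = U + 49 = 49 + U$)
$\frac{1}{s{\left(-94,80 \right)} + V{\left(-89 \right)}} = \frac{1}{\left(49 + 80\right) + \frac{1}{-89}} = \frac{1}{129 - \frac{1}{89}} = \frac{1}{\frac{11480}{89}} = \frac{89}{11480}$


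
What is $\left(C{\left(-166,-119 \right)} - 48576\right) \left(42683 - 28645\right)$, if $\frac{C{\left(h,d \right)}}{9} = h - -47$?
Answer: $-696944586$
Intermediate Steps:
$C{\left(h,d \right)} = 423 + 9 h$ ($C{\left(h,d \right)} = 9 \left(h - -47\right) = 9 \left(h + 47\right) = 9 \left(47 + h\right) = 423 + 9 h$)
$\left(C{\left(-166,-119 \right)} - 48576\right) \left(42683 - 28645\right) = \left(\left(423 + 9 \left(-166\right)\right) - 48576\right) \left(42683 - 28645\right) = \left(\left(423 - 1494\right) - 48576\right) 14038 = \left(-1071 - 48576\right) 14038 = \left(-49647\right) 14038 = -696944586$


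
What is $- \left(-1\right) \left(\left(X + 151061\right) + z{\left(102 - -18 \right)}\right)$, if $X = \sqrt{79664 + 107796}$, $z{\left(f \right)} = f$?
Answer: $151181 + 2 \sqrt{46865} \approx 1.5161 \cdot 10^{5}$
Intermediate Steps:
$X = 2 \sqrt{46865}$ ($X = \sqrt{187460} = 2 \sqrt{46865} \approx 432.97$)
$- \left(-1\right) \left(\left(X + 151061\right) + z{\left(102 - -18 \right)}\right) = - \left(-1\right) \left(\left(2 \sqrt{46865} + 151061\right) + \left(102 - -18\right)\right) = - \left(-1\right) \left(\left(151061 + 2 \sqrt{46865}\right) + \left(102 + 18\right)\right) = - \left(-1\right) \left(\left(151061 + 2 \sqrt{46865}\right) + 120\right) = - \left(-1\right) \left(151181 + 2 \sqrt{46865}\right) = - (-151181 - 2 \sqrt{46865}) = 151181 + 2 \sqrt{46865}$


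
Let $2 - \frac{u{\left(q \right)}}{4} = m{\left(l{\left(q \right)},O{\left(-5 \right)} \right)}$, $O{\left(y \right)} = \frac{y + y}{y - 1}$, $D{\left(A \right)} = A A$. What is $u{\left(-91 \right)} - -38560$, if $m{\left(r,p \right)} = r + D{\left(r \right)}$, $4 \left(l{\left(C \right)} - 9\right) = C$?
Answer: $\frac{151467}{4} \approx 37867.0$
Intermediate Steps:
$l{\left(C \right)} = 9 + \frac{C}{4}$
$D{\left(A \right)} = A^{2}$
$O{\left(y \right)} = \frac{2 y}{-1 + y}$
$m{\left(r,p \right)} = r + r^{2}$
$u{\left(q \right)} = 8 - 4 \left(9 + \frac{q}{4}\right) \left(10 + \frac{q}{4}\right)$ ($u{\left(q \right)} = 8 - 4 \left(9 + \frac{q}{4}\right) \left(1 + \left(9 + \frac{q}{4}\right)\right) = 8 - 4 \left(9 + \frac{q}{4}\right) \left(10 + \frac{q}{4}\right)$)
$u{\left(-91 \right)} - -38560 = \left(-352 - -1729 - \frac{\left(-91\right)^{2}}{4}\right) - -38560 = \left(-352 + 1729 - \frac{8281}{4}\right) + 38560 = - \frac{2773}{4} + 38560 = \frac{151467}{4}$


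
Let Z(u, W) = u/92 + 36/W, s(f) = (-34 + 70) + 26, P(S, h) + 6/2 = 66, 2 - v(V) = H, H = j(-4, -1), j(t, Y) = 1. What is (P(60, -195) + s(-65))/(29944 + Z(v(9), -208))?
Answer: 14950/3581283 ≈ 0.0041745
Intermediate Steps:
H = 1
v(V) = 1 (v(V) = 2 - 1*1 = 2 - 1 = 1)
P(S, h) = 63 (P(S, h) = -3 + 66 = 63)
s(f) = 62 (s(f) = 36 + 26 = 62)
Z(u, W) = 36/W + u/92 (Z(u, W) = u*(1/92) + 36/W = u/92 + 36/W = 36/W + u/92)
(P(60, -195) + s(-65))/(29944 + Z(v(9), -208)) = (63 + 62)/(29944 + (36/(-208) + (1/92)*1)) = 125/(29944 + (36*(-1/208) + 1/92)) = 125/(29944 + (-9/52 + 1/92)) = 125/(29944 - 97/598) = 125/(17906415/598) = 125*(598/17906415) = 14950/3581283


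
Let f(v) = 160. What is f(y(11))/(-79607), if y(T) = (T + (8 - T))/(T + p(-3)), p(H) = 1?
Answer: -160/79607 ≈ -0.0020099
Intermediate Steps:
y(T) = 8/(1 + T) (y(T) = (T + (8 - T))/(T + 1) = 8/(1 + T))
f(y(11))/(-79607) = 160/(-79607) = 160*(-1/79607) = -160/79607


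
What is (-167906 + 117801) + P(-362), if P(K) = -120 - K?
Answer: -49863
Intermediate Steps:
(-167906 + 117801) + P(-362) = (-167906 + 117801) + (-120 - 1*(-362)) = -50105 + (-120 + 362) = -50105 + 242 = -49863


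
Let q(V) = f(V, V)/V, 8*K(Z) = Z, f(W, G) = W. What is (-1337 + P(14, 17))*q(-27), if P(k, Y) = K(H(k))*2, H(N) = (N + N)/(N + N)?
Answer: -5347/4 ≈ -1336.8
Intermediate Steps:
H(N) = 1 (H(N) = (2*N)/((2*N)) = (2*N)*(1/(2*N)) = 1)
K(Z) = Z/8
q(V) = 1 (q(V) = V/V = 1)
P(k, Y) = ¼ (P(k, Y) = ((⅛)*1)*2 = (⅛)*2 = ¼)
(-1337 + P(14, 17))*q(-27) = (-1337 + ¼)*1 = -5347/4*1 = -5347/4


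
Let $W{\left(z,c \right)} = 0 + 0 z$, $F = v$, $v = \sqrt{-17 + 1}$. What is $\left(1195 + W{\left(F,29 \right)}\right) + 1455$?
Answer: $2650$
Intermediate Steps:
$v = 4 i$ ($v = \sqrt{-16} = 4 i \approx 4.0 i$)
$F = 4 i \approx 4.0 i$
$W{\left(z,c \right)} = 0$ ($W{\left(z,c \right)} = 0 + 0 = 0$)
$\left(1195 + W{\left(F,29 \right)}\right) + 1455 = \left(1195 + 0\right) + 1455 = 1195 + 1455 = 2650$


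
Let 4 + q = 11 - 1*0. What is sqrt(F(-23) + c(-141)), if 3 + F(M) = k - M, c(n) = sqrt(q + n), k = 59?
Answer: sqrt(79 + I*sqrt(134)) ≈ 8.9119 + 0.64946*I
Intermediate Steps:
q = 7 (q = -4 + (11 - 1*0) = -4 + (11 + 0) = -4 + 11 = 7)
c(n) = sqrt(7 + n)
F(M) = 56 - M (F(M) = -3 + (59 - M) = 56 - M)
sqrt(F(-23) + c(-141)) = sqrt((56 - 1*(-23)) + sqrt(7 - 141)) = sqrt((56 + 23) + sqrt(-134)) = sqrt(79 + I*sqrt(134))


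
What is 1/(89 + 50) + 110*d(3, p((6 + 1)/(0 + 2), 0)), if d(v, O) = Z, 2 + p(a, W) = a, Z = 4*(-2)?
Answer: -122319/139 ≈ -879.99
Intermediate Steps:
Z = -8
p(a, W) = -2 + a
d(v, O) = -8
1/(89 + 50) + 110*d(3, p((6 + 1)/(0 + 2), 0)) = 1/(89 + 50) + 110*(-8) = 1/139 - 880 = -122319/139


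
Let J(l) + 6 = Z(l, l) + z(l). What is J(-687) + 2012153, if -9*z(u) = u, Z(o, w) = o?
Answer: 6034609/3 ≈ 2.0115e+6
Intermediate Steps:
z(u) = -u/9
J(l) = -6 + 8*l/9 (J(l) = -6 + (l - l/9) = -6 + 8*l/9)
J(-687) + 2012153 = (-6 + (8/9)*(-687)) + 2012153 = (-6 - 1832/3) + 2012153 = -1850/3 + 2012153 = 6034609/3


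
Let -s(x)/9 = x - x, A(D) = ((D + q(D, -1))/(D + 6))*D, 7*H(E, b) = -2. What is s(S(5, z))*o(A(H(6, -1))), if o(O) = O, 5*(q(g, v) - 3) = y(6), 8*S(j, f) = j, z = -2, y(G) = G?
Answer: 0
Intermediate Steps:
H(E, b) = -2/7 (H(E, b) = (⅐)*(-2) = -2/7)
S(j, f) = j/8
q(g, v) = 21/5 (q(g, v) = 3 + (⅕)*6 = 3 + 6/5 = 21/5)
A(D) = D*(21/5 + D)/(6 + D) (A(D) = ((D + 21/5)/(D + 6))*D = ((21/5 + D)/(6 + D))*D = D*(21/5 + D)/(6 + D))
s(x) = 0 (s(x) = -9*(x - x) = -9*0 = 0)
s(S(5, z))*o(A(H(6, -1))) = 0*((⅕)*(-2/7)*(21 + 5*(-2/7))/(6 - 2/7)) = 0*((⅕)*(-2/7)*(21 - 10/7)/(40/7)) = 0*((⅕)*(-2/7)*(7/40)*(137/7)) = 0*(-137/700) = 0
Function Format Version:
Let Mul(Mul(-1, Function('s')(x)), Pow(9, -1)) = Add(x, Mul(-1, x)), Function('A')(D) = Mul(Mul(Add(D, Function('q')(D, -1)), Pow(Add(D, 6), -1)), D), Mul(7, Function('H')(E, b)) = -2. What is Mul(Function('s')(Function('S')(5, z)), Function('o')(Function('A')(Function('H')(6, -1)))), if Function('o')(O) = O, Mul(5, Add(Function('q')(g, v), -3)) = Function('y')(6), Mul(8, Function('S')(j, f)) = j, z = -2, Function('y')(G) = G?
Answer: 0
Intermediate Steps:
Function('H')(E, b) = Rational(-2, 7) (Function('H')(E, b) = Mul(Rational(1, 7), -2) = Rational(-2, 7))
Function('S')(j, f) = Mul(Rational(1, 8), j)
Function('q')(g, v) = Rational(21, 5) (Function('q')(g, v) = Add(3, Mul(Rational(1, 5), 6)) = Add(3, Rational(6, 5)) = Rational(21, 5))
Function('A')(D) = Mul(D, Pow(Add(6, D), -1), Add(Rational(21, 5), D)) (Function('A')(D) = Mul(Mul(Add(D, Rational(21, 5)), Pow(Add(D, 6), -1)), D) = Mul(Mul(Add(Rational(21, 5), D), Pow(Add(6, D), -1)), D) = Mul(Mul(Pow(Add(6, D), -1), Add(Rational(21, 5), D)), D) = Mul(D, Pow(Add(6, D), -1), Add(Rational(21, 5), D)))
Function('s')(x) = 0 (Function('s')(x) = Mul(-9, Add(x, Mul(-1, x))) = Mul(-9, 0) = 0)
Mul(Function('s')(Function('S')(5, z)), Function('o')(Function('A')(Function('H')(6, -1)))) = Mul(0, Mul(Rational(1, 5), Rational(-2, 7), Pow(Add(6, Rational(-2, 7)), -1), Add(21, Mul(5, Rational(-2, 7))))) = Mul(0, Mul(Rational(1, 5), Rational(-2, 7), Pow(Rational(40, 7), -1), Add(21, Rational(-10, 7)))) = Mul(0, Mul(Rational(1, 5), Rational(-2, 7), Rational(7, 40), Rational(137, 7))) = Mul(0, Rational(-137, 700)) = 0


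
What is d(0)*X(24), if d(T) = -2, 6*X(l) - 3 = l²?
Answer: -193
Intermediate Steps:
X(l) = ½ + l²/6
d(0)*X(24) = -2*(½ + (⅙)*24²) = -2*(½ + (⅙)*576) = -2*(½ + 96) = -2*193/2 = -193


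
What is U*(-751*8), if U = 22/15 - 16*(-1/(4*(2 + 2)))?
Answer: -222296/15 ≈ -14820.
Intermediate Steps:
U = 37/15 (U = 22*(1/15) - 16/(4*(-4)) = 22/15 - 16/(-16) = 22/15 - 16*(-1/16) = 22/15 + 1 = 37/15 ≈ 2.4667)
U*(-751*8) = 37*(-751*8)/15 = (37/15)*(-6008) = -222296/15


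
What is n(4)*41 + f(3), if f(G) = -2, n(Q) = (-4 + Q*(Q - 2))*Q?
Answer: 654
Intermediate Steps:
n(Q) = Q*(-4 + Q*(-2 + Q)) (n(Q) = (-4 + Q*(-2 + Q))*Q = Q*(-4 + Q*(-2 + Q)))
n(4)*41 + f(3) = (4*(-4 + 4**2 - 2*4))*41 - 2 = (4*(-4 + 16 - 8))*41 - 2 = (4*4)*41 - 2 = 16*41 - 2 = 656 - 2 = 654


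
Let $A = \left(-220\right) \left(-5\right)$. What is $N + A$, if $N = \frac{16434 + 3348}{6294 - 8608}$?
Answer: $\frac{1262809}{1157} \approx 1091.5$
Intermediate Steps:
$N = - \frac{9891}{1157}$ ($N = \frac{19782}{-2314} = 19782 \left(- \frac{1}{2314}\right) = - \frac{9891}{1157} \approx -8.5488$)
$A = 1100$
$N + A = - \frac{9891}{1157} + 1100 = \frac{1262809}{1157}$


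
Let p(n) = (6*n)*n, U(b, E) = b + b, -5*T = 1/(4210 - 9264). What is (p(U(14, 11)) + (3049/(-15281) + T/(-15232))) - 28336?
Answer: -19857293431962503/840264293120 ≈ -23632.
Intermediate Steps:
T = 1/25270 (T = -1/(5*(4210 - 9264)) = -⅕/(-5054) = -⅕*(-1/5054) = 1/25270 ≈ 3.9573e-5)
U(b, E) = 2*b
p(n) = 6*n²
(p(U(14, 11)) + (3049/(-15281) + T/(-15232))) - 28336 = (6*(2*14)² + (3049/(-15281) + (1/25270)/(-15232))) - 28336 = (6*28² + (3049*(-1/15281) + (1/25270)*(-1/15232))) - 28336 = (6*784 + (-3049/15281 - 1/384912640)) - 28336 = (4704 - 167656950663/840264293120) - 28336 = 3952435577885817/840264293120 - 28336 = -19857293431962503/840264293120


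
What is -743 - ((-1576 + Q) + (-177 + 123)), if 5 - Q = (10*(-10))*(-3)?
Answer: 1182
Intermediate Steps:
Q = -295 (Q = 5 - 10*(-10)*(-3) = 5 - (-100)*(-3) = 5 - 1*300 = 5 - 300 = -295)
-743 - ((-1576 + Q) + (-177 + 123)) = -743 - ((-1576 - 295) + (-177 + 123)) = -743 - (-1871 - 54) = -743 - 1*(-1925) = -743 + 1925 = 1182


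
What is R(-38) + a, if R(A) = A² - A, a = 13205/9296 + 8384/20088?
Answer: 34636123355/23342256 ≈ 1483.8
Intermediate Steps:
a = 42899963/23342256 (a = 13205*(1/9296) + 8384*(1/20088) = 13205/9296 + 1048/2511 = 42899963/23342256 ≈ 1.8379)
R(-38) + a = -38*(-1 - 38) + 42899963/23342256 = -38*(-39) + 42899963/23342256 = 1482 + 42899963/23342256 = 34636123355/23342256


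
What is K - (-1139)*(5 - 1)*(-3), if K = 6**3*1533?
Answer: 317460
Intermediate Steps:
K = 331128 (K = 216*1533 = 331128)
K - (-1139)*(5 - 1)*(-3) = 331128 - (-1139)*(5 - 1)*(-3) = 331128 - (-1139)*4*(-3) = 331128 - (-1139)*(-12) = 331128 - 1*13668 = 331128 - 13668 = 317460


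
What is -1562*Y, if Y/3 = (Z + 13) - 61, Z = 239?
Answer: -895026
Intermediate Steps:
Y = 573 (Y = 3*((239 + 13) - 61) = 3*(252 - 61) = 3*191 = 573)
-1562*Y = -1562*573 = -895026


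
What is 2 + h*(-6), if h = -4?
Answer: 26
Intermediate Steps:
2 + h*(-6) = 2 - 4*(-6) = 2 + 24 = 26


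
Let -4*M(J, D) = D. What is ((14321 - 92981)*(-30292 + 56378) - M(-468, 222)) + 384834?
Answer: -4103079741/2 ≈ -2.0515e+9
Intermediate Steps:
M(J, D) = -D/4
((14321 - 92981)*(-30292 + 56378) - M(-468, 222)) + 384834 = ((14321 - 92981)*(-30292 + 56378) - (-1)*222/4) + 384834 = (-78660*26086 - 1*(-111/2)) + 384834 = (-2051924760 + 111/2) + 384834 = -4103849409/2 + 384834 = -4103079741/2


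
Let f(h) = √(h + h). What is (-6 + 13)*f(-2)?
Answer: 14*I ≈ 14.0*I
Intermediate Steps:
f(h) = √2*√h (f(h) = √(2*h) = √2*√h)
(-6 + 13)*f(-2) = (-6 + 13)*(√2*√(-2)) = 7*(√2*(I*√2)) = 7*(2*I) = 14*I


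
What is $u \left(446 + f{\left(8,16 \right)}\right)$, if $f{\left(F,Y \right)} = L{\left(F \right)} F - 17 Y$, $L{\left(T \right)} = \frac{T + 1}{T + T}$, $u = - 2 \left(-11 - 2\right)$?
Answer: $4641$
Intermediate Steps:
$u = 26$ ($u = \left(-2\right) \left(-13\right) = 26$)
$L{\left(T \right)} = \frac{1 + T}{2 T}$
$f{\left(F,Y \right)} = \frac{1}{2} + \frac{F}{2} - 17 Y$ ($f{\left(F,Y \right)} = \frac{1 + F}{2 F} F - 17 Y = \left(\frac{1}{2} + \frac{F}{2}\right) - 17 Y = \frac{1}{2} + \frac{F}{2} - 17 Y$)
$u \left(446 + f{\left(8,16 \right)}\right) = 26 \left(446 + \left(\frac{1}{2} + \frac{1}{2} \cdot 8 - 272\right)\right) = 26 \left(446 + \left(\frac{1}{2} + 4 - 272\right)\right) = 26 \left(446 - \frac{535}{2}\right) = 26 \cdot \frac{357}{2} = 4641$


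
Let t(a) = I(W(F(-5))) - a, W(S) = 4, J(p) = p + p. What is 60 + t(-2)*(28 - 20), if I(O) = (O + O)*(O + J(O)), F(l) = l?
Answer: 844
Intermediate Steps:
J(p) = 2*p
I(O) = 6*O² (I(O) = (O + O)*(O + 2*O) = (2*O)*(3*O) = 6*O²)
t(a) = 96 - a (t(a) = 6*4² - a = 6*16 - a = 96 - a)
60 + t(-2)*(28 - 20) = 60 + (96 - 1*(-2))*(28 - 20) = 60 + (96 + 2)*8 = 60 + 98*8 = 60 + 784 = 844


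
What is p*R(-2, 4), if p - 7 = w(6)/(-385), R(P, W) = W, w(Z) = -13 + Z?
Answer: 1544/55 ≈ 28.073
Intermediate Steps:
p = 386/55 (p = 7 + (-13 + 6)/(-385) = 7 - 7*(-1/385) = 7 + 1/55 = 386/55 ≈ 7.0182)
p*R(-2, 4) = (386/55)*4 = 1544/55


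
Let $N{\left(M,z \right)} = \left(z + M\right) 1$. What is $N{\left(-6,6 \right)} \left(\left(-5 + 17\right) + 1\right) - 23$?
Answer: $-23$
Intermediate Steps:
$N{\left(M,z \right)} = M + z$ ($N{\left(M,z \right)} = \left(M + z\right) 1 = M + z$)
$N{\left(-6,6 \right)} \left(\left(-5 + 17\right) + 1\right) - 23 = \left(-6 + 6\right) \left(\left(-5 + 17\right) + 1\right) - 23 = 0 \left(12 + 1\right) - 23 = 0 \cdot 13 - 23 = 0 - 23 = -23$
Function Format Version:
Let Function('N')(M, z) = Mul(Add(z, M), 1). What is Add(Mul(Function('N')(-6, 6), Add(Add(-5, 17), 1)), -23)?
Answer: -23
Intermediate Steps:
Function('N')(M, z) = Add(M, z) (Function('N')(M, z) = Mul(Add(M, z), 1) = Add(M, z))
Add(Mul(Function('N')(-6, 6), Add(Add(-5, 17), 1)), -23) = Add(Mul(Add(-6, 6), Add(Add(-5, 17), 1)), -23) = Add(Mul(0, Add(12, 1)), -23) = Add(Mul(0, 13), -23) = Add(0, -23) = -23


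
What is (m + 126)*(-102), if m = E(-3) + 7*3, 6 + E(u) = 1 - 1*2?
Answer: -14280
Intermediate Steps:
E(u) = -7 (E(u) = -6 + (1 - 1*2) = -6 + (1 - 2) = -6 - 1 = -7)
m = 14 (m = -7 + 7*3 = -7 + 21 = 14)
(m + 126)*(-102) = (14 + 126)*(-102) = 140*(-102) = -14280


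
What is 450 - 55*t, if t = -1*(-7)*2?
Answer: -320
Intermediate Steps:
t = 14 (t = 7*2 = 14)
450 - 55*t = 450 - 55*14 = 450 - 770 = -320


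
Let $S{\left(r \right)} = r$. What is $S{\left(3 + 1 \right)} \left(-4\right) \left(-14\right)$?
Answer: $224$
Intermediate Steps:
$S{\left(3 + 1 \right)} \left(-4\right) \left(-14\right) = \left(3 + 1\right) \left(-4\right) \left(-14\right) = 4 \left(-4\right) \left(-14\right) = \left(-16\right) \left(-14\right) = 224$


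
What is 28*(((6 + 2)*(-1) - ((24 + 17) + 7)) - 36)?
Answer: -2576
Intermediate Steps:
28*(((6 + 2)*(-1) - ((24 + 17) + 7)) - 36) = 28*((8*(-1) - (41 + 7)) - 36) = 28*((-8 - 1*48) - 36) = 28*((-8 - 48) - 36) = 28*(-56 - 36) = 28*(-92) = -2576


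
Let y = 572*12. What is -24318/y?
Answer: -4053/1144 ≈ -3.5428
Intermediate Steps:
y = 6864
-24318/y = -24318/6864 = -24318*1/6864 = -4053/1144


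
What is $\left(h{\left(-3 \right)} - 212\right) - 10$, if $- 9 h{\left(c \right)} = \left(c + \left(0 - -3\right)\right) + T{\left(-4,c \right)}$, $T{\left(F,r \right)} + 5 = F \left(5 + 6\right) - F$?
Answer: $-217$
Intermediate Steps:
$T{\left(F,r \right)} = -5 + 10 F$ ($T{\left(F,r \right)} = -5 - \left(F - F \left(5 + 6\right)\right) = -5 - \left(F - F 11\right) = -5 + \left(11 F - F\right) = -5 + 10 F$)
$h{\left(c \right)} = \frac{14}{3} - \frac{c}{9}$ ($h{\left(c \right)} = - \frac{\left(c + \left(0 - -3\right)\right) + \left(-5 + 10 \left(-4\right)\right)}{9} = - \frac{\left(c + \left(0 + 3\right)\right) - 45}{9} = - \frac{\left(c + 3\right) - 45}{9} = - \frac{\left(3 + c\right) - 45}{9} = - \frac{-42 + c}{9} = \frac{14}{3} - \frac{c}{9}$)
$\left(h{\left(-3 \right)} - 212\right) - 10 = \left(\left(\frac{14}{3} - - \frac{1}{3}\right) - 212\right) - 10 = \left(\left(\frac{14}{3} + \frac{1}{3}\right) - 212\right) - 10 = \left(5 - 212\right) - 10 = -207 - 10 = -217$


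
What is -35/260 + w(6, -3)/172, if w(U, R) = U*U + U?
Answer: 245/2236 ≈ 0.10957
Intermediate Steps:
w(U, R) = U + U² (w(U, R) = U² + U = U + U²)
-35/260 + w(6, -3)/172 = -35/260 + (6*(1 + 6))/172 = -35*1/260 + (6*7)*(1/172) = -7/52 + 42*(1/172) = -7/52 + 21/86 = 245/2236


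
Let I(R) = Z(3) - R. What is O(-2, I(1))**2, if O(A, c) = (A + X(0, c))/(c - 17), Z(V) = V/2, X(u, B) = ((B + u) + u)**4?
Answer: 961/69696 ≈ 0.013788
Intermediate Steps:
X(u, B) = (B + 2*u)**4
Z(V) = V/2 (Z(V) = V*(1/2) = V/2)
I(R) = 3/2 - R (I(R) = (1/2)*3 - R = 3/2 - R)
O(A, c) = (A + c**4)/(-17 + c) (O(A, c) = (A + (c + 2*0)**4)/(c - 17) = (A + (c + 0)**4)/(-17 + c) = (A + c**4)/(-17 + c))
O(-2, I(1))**2 = ((-2 + (3/2 - 1*1)**4)/(-17 + (3/2 - 1*1)))**2 = ((-2 + (3/2 - 1)**4)/(-17 + (3/2 - 1)))**2 = ((-2 + (1/2)**4)/(-17 + 1/2))**2 = ((-2 + 1/16)/(-33/2))**2 = (-2/33*(-31/16))**2 = (31/264)**2 = 961/69696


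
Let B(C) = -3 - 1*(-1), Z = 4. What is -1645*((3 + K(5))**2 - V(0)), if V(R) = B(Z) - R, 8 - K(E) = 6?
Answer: -44415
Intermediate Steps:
K(E) = 2 (K(E) = 8 - 1*6 = 8 - 6 = 2)
B(C) = -2 (B(C) = -3 + 1 = -2)
V(R) = -2 - R
-1645*((3 + K(5))**2 - V(0)) = -1645*((3 + 2)**2 - (-2 - 1*0)) = -1645*(5**2 - (-2 + 0)) = -1645*(25 - 1*(-2)) = -1645*(25 + 2) = -1645*27 = -44415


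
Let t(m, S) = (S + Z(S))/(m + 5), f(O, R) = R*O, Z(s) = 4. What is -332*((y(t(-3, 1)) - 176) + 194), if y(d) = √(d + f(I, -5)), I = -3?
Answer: -5976 - 166*√70 ≈ -7364.9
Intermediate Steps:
f(O, R) = O*R
t(m, S) = (4 + S)/(5 + m) (t(m, S) = (S + 4)/(m + 5) = (4 + S)/(5 + m))
y(d) = √(15 + d) (y(d) = √(d - 3*(-5)) = √(d + 15) = √(15 + d))
-332*((y(t(-3, 1)) - 176) + 194) = -332*((√(15 + (4 + 1)/(5 - 3)) - 176) + 194) = -332*((√(15 + 5/2) - 176) + 194) = -332*((√(35/2) - 176) + 194) = -332*((√70/2 - 176) + 194) = -332*((-176 + √70/2) + 194) = -332*(18 + √70/2) = -5976 - 166*√70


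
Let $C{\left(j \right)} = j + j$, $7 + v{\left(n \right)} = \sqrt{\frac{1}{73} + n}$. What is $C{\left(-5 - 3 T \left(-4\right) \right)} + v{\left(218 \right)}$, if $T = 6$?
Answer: $127 + \frac{\sqrt{1161795}}{73} \approx 141.77$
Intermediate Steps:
$v{\left(n \right)} = -7 + \sqrt{\frac{1}{73} + n}$
$C{\left(j \right)} = 2 j$
$C{\left(-5 - 3 T \left(-4\right) \right)} + v{\left(218 \right)} = 2 \left(-5 - 3 \cdot 6 \left(-4\right)\right) - \left(7 - \frac{\sqrt{73 + 5329 \cdot 218}}{73}\right) = 2 \left(-5 - -72\right) - \left(7 - \frac{\sqrt{73 + 1161722}}{73}\right) = 2 \left(-5 + 72\right) - \left(7 - \frac{\sqrt{1161795}}{73}\right) = 2 \cdot 67 - \left(7 - \frac{\sqrt{1161795}}{73}\right) = 134 - \left(7 - \frac{\sqrt{1161795}}{73}\right) = 127 + \frac{\sqrt{1161795}}{73}$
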